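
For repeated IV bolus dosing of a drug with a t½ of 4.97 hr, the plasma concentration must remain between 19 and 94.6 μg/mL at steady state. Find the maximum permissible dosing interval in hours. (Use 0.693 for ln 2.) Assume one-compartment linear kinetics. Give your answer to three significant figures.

k = 0.693 / t½ = 0.693 / 4.97 = 0.1394 h⁻¹
Between IV bolus doses, concentration decays as C = C₀·e^(−kτ), so C_peak/C_trough = e^(kτ).
τ_max = ln(C_peak/C_trough) / k = ln(94.6/19) / 0.1394 = 1.605 / 0.1394 = 11.51 h

11.5 h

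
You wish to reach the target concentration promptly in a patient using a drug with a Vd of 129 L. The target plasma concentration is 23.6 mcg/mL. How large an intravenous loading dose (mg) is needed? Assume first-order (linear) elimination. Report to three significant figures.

3040 mg

LD = Vd × C = 129.0 × 23.60 = 3044 mg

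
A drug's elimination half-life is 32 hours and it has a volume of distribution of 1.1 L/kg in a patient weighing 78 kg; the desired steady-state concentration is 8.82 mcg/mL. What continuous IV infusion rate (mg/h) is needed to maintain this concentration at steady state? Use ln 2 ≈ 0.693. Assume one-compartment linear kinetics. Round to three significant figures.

Vd = 1.1 L/kg × 78 kg = 85.80 L
CL = 0.693 × Vd / t½ = 0.693 × 85.80 / 32 = 1.858 L/h
Infusion rate = CL × Css = 1.858 × 8.82 = 16.39 mg/h

16.4 mg/h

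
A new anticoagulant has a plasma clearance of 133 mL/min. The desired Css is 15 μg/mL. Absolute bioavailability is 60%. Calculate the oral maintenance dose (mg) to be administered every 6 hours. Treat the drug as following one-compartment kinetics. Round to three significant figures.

CL = 133 mL/min × 60/1000 = 7.980 L/h
D = CL × Css × τ / F = 7.980 × 15 × 6 / 0.6 = 1197 mg

1200 mg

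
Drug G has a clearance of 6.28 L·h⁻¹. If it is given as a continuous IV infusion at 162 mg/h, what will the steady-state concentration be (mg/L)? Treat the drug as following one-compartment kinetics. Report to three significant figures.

Css = rate / CL = 162 / 6.280 = 25.80 mg/L

25.8 mg/L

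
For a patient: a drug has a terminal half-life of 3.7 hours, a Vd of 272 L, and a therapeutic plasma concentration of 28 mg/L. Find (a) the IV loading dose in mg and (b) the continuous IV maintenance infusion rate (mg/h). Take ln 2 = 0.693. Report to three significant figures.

(a) 7620 mg; (b) 1430 mg/h

LD = Vd × C = 272.0 × 28 = 7616 mg
CL = 0.693 × Vd / t½ = 0.693 × 272.0 / 3.7 = 50.94 L/h
Infusion rate = CL × Css = 50.94 × 28 = 1426 mg/h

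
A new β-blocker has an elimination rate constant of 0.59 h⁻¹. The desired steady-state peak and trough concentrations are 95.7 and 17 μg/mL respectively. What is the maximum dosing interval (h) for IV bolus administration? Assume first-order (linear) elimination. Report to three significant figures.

2.93 h

Between IV bolus doses, concentration decays as C = C₀·e^(−kτ), so C_peak/C_trough = e^(kτ).
τ_max = ln(C_peak/C_trough) / k = ln(95.7/17) / 0.5900 = 1.728 / 0.5900 = 2.929 h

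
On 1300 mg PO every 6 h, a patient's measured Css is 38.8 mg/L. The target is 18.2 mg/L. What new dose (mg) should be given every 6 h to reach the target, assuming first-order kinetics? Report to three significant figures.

With linear kinetics, Css is proportional to dose rate (D/τ) at fixed clearance.
D₂ = D₁ × (Css,target / Css,current) = 1300 × 18.2/38.8 = 609.8 mg

610 mg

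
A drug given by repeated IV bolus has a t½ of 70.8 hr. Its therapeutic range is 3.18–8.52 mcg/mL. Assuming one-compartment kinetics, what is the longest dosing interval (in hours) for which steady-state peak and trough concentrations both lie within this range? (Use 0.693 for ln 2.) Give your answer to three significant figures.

101 h

k = 0.693 / t½ = 0.693 / 70.8 = 0.009788 h⁻¹
Between IV bolus doses, concentration decays as C = C₀·e^(−kτ), so C_peak/C_trough = e^(kτ).
τ_max = ln(C_peak/C_trough) / k = ln(8.52/3.18) / 0.009788 = 0.9855 / 0.009788 = 100.7 h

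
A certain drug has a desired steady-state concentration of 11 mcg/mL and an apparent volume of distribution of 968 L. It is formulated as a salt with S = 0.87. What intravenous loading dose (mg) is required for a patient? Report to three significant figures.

12200 mg

LD = Vd × C / S = 968.0 × 11.00 / 0.87 = 12240 mg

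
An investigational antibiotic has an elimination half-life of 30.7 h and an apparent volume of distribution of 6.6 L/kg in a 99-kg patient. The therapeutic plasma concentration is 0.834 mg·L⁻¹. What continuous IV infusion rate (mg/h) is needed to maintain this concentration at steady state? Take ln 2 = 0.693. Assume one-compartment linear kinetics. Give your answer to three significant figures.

Total Vd = 6.6 × 99 = 653.4 L
CL = ln 2 · Vd / t½ = 0.693 × 653.4 / 30.7 = 14.75 L/h
Infusion rate = CL × Css = 14.75 × 0.834 = 12.30 mg/h

12.3 mg/h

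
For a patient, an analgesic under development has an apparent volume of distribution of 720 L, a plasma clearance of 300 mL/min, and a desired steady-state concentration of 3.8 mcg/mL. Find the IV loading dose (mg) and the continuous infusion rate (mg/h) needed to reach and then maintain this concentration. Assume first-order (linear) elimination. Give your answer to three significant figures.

Loading dose = Vd × C = 720.0 × 3.8 = 2736 mg
CL = 300 mL/min × 60/1000 = 18.00 L/h
Maintenance infusion rate = CL × Css = 18.00 × 3.8 = 68.40 mg/h

(a) 2740 mg; (b) 68.4 mg/h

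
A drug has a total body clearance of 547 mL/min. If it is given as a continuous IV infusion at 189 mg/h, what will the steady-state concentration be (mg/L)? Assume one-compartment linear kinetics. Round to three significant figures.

5.76 mg/L

CL = 547 mL/min = 547 × 0.06 = 32.82 L/h
Css = rate / CL = 189 / 32.82 = 5.759 mg/L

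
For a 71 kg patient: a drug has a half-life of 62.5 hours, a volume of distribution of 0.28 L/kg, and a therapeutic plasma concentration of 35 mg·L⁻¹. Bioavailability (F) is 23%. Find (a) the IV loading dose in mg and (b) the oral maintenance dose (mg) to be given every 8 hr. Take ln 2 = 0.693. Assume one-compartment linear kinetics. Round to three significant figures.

(a) 696 mg; (b) 268 mg

Total Vd = 0.28 × 71 = 19.88 L
LD = Vd × C = 19.88 × 35 = 695.8 mg
CL = 0.693 × Vd / t½ = 0.693 × 19.88 / 62.5 = 0.2204 L/h
D = CL × Css × τ / F = 0.2204 × 35 × 8 / 0.23 = 268.3 mg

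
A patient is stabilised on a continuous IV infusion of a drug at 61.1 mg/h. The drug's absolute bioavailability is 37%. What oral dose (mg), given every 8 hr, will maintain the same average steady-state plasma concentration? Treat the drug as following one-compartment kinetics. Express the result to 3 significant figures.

To maintain the same Css, the systemic dosing rate must be unchanged: F·D/τ = infusion rate.
D = rate × τ / F = 61.1 × 8 / 0.37 = 1321 mg

1320 mg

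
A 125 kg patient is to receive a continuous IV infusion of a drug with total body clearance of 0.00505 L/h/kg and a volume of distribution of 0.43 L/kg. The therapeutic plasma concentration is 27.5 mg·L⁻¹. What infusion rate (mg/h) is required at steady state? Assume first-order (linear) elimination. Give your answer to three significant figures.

CL = 0.00505 L/h/kg × 125 kg = 0.6313 L/h
Maintenance depends on clearance, not Vd — rate in must match rate out.
R₀ = 0.6313 × 27.5 = 17.36 mg/h

17.4 mg/h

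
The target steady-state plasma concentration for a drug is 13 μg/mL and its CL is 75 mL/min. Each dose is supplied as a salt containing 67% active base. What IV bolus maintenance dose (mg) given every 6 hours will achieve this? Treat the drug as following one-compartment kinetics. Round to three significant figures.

CL = 75 mL/min × 60/1000 = 4.500 L/h
D = CL × Css × τ / S = 4.500 × 13 × 6 / 0.67 = 523.9 mg

524 mg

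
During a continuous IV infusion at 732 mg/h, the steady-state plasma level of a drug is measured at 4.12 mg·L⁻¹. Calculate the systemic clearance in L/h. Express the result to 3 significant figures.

178 L/h

At steady state, infusion rate = CL × Css, so CL = rate / Css.
CL = 732 / 4.12 = 177.7 L/h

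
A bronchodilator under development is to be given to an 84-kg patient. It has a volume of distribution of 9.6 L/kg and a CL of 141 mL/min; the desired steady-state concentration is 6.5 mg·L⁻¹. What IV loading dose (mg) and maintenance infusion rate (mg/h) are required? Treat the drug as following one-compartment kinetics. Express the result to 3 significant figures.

Vd(total) = 84 kg × 9.6 L/kg = 806.4 L
LD = Vd · C_target = 806.4 × 6.5 = 5242 mg
Convert clearance: 141 mL/min × 60 min/h ÷ 1000 mL/L = 8.460 L/h
Maintenance infusion rate = CL × Css = 8.460 × 6.5 = 54.99 mg/h

(a) 5240 mg; (b) 55.0 mg/h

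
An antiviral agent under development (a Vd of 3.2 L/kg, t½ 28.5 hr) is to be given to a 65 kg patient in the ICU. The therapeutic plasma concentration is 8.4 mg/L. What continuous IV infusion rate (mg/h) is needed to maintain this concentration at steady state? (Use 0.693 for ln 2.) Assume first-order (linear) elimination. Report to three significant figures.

42.5 mg/h

Total Vd = 3.2 × 65 = 208.0 L
CL = 0.693 × Vd / t½ = 0.693 × 208.0 / 28.5 = 5.058 L/h
Infusion rate = CL × Css = 5.058 × 8.4 = 42.49 mg/h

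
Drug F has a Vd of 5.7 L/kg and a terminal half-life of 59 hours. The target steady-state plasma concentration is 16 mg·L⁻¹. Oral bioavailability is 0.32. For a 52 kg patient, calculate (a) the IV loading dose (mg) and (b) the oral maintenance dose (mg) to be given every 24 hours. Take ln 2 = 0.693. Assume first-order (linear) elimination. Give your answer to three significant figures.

Vd = 5.7 L/kg × 52 kg = 296.4 L
LD = Vd × C = 296.4 × 16 = 4742 mg
CL = 0.693 × Vd / t½ = 0.693 × 296.4 / 59 = 3.481 L/h
D = CL × Css × τ / F = 3.481 × 16 × 24 / 0.32 = 4177 mg

(a) 4740 mg; (b) 4180 mg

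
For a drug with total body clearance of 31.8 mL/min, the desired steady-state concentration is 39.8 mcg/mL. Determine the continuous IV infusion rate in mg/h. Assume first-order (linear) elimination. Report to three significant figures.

75.9 mg/h

CL = 31.8 mL/min = 31.8 × 0.06 = 1.908 L/h
Rate = CL × Css = 1.908 × 39.8 = 75.94 mg/h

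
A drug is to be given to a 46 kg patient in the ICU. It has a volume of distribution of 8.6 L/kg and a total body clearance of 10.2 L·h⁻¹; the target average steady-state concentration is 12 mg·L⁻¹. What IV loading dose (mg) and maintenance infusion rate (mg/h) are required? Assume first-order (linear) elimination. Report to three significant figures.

(a) 4750 mg; (b) 122 mg/h

Vd = 8.6 L/kg × 46 kg = 395.6 L
Loading: fill Vd to C_target → 395.6 L × 12 mg/L = 4747 mg
Infusion rate = 10.20 L/h × 12 mg/L = 122.4 mg/h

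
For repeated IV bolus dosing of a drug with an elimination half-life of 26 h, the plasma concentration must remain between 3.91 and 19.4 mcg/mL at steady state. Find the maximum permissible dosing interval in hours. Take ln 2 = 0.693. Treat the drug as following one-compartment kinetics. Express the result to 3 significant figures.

k = 0.693 / t½ = 0.693 / 26 = 0.02665 h⁻¹
Between IV bolus doses, concentration decays as C = C₀·e^(−kτ), so C_peak/C_trough = e^(kτ).
τ_max = ln(C_peak/C_trough) / k = ln(19.4/3.91) / 0.02665 = 1.602 / 0.02665 = 60.11 h

60.1 h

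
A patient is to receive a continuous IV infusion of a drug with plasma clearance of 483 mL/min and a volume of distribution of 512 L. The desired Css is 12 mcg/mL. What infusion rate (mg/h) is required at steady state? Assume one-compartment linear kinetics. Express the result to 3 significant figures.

348 mg/h

Convert clearance: 483 mL/min × 60 min/h ÷ 1000 mL/L = 28.98 L/h
R₀ = 28.98 × 12 = 347.8 mg/h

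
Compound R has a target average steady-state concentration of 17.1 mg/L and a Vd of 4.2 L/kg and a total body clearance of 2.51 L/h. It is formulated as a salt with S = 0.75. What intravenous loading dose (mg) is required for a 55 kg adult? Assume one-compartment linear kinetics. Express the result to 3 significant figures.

Vd = 4.2 L/kg × 55 kg = 231.0 L
The loading dose fills Vd to the target concentration.
LD = Vd × C / S = 231.0 × 17.10 / 0.75 = 5267 mg

5270 mg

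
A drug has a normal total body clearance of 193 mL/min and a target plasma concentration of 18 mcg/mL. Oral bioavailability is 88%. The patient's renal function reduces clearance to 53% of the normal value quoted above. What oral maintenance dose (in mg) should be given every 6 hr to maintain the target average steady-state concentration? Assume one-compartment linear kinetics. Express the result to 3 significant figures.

753 mg

CL = 193 mL/min = 193 × 0.06 = 11.58 L/h
Patient clearance = 0.53 × 11.58 = 6.137 L/h
D = CL × Css × τ / F = 6.137 × 18 × 6 / 0.88 = 753.2 mg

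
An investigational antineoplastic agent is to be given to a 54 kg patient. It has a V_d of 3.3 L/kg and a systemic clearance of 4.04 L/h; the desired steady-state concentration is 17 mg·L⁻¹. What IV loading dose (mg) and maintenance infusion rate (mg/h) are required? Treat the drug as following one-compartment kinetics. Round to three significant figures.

(a) 3030 mg; (b) 68.7 mg/h

Vd(total) = 54 kg × 3.3 L/kg = 178.2 L
LD = Vd · C_target = 178.2 × 17 = 3029 mg
Maintenance: replace elimination → rate = CL × Css = 4.040 × 17 = 68.68 mg/h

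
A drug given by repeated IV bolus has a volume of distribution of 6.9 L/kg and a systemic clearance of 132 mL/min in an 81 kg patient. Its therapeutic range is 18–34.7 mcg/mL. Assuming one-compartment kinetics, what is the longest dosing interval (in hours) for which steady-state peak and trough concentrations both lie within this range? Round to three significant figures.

Vd(total) = 81 kg × 6.9 L/kg = 558.9 L
Convert clearance: 132 mL/min × 60 min/h ÷ 1000 mL/L = 7.920 L/h
k = CL / Vd = 7.920 / 558.9 = 0.01417 h⁻¹
Between IV bolus doses, concentration decays as C = C₀·e^(−kτ), so C_peak/C_trough = e^(kτ).
τ_max = ln(C_peak/C_trough) / k = ln(34.7/18) / 0.01417 = 0.6564 / 0.01417 = 46.32 h

46.3 h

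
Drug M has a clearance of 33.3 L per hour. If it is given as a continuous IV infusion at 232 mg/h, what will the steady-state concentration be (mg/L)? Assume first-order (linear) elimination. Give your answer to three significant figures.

6.97 mg/L

Css = rate / CL = 232 / 33.30 = 6.967 mg/L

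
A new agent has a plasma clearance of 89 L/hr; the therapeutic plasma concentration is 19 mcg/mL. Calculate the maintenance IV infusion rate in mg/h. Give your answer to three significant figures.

1690 mg/h

Infusion rate = CL · Css = 89.00 L/h × 19 mg/L = 1691 mg/h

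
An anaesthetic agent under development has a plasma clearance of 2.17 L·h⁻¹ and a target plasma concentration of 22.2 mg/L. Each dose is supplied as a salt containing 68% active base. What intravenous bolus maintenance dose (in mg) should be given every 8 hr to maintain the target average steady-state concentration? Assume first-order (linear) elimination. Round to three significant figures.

567 mg

D = CL × Css × τ / S = 2.170 × 22.2 × 8 / 0.68 = 566.8 mg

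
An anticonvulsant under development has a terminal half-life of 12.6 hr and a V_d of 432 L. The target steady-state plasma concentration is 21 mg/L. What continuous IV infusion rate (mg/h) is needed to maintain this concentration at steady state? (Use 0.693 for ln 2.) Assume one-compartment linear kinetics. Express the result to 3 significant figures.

CL = ln 2 · Vd / t½ = 0.693 × 432.0 / 12.6 = 23.76 L/h
Infusion rate = CL × Css = 23.76 × 21 = 499.0 mg/h

499 mg/h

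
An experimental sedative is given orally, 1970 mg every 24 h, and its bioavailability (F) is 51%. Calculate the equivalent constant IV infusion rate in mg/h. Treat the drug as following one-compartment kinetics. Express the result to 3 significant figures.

Equivalent systemic input: infusion rate = F·D/τ.
Rate = 0.51 × 1970 / 24 = 41.86 mg/h

41.9 mg/h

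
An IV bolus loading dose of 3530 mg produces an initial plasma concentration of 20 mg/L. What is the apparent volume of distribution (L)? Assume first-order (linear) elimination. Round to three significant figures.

Immediately after an IV bolus, C₀ = Dose / Vd, so Vd = Dose / C₀.
Vd = 3530 / 20 = 176.5 L

177 L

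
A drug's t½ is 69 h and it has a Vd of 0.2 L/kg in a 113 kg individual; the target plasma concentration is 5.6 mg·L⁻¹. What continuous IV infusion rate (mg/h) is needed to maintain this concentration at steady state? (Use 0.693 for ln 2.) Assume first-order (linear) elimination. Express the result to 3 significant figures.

1.27 mg/h

Vd = 0.2 L/kg × 113 kg = 22.60 L
CL = 0.693 × Vd / t½ = 0.693 × 22.60 / 69 = 0.2270 L/h
Infusion rate = CL × Css = 0.2270 × 5.6 = 1.271 mg/h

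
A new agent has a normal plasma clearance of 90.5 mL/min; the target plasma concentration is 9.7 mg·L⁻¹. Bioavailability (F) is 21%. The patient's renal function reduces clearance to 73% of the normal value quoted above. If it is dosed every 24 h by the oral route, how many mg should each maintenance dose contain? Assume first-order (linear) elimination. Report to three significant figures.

4390 mg

Convert clearance: 90.5 mL/min × 60 min/h ÷ 1000 mL/L = 5.430 L/h
Patient clearance = 0.73 × 5.430 = 3.964 L/h
D = CL × Css × τ / F = 3.964 × 9.7 × 24 / 0.21 = 4394 mg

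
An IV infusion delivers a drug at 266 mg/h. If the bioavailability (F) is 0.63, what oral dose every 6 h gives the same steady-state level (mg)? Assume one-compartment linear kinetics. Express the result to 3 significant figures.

To maintain the same Css, the systemic dosing rate must be unchanged: F·D/τ = infusion rate.
D = rate × τ / F = 266 × 6 / 0.63 = 2533 mg

2530 mg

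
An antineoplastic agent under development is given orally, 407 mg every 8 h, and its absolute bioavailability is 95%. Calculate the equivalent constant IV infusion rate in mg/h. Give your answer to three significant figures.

48.3 mg/h

Equivalent systemic input: infusion rate = F·D/τ.
Rate = 0.95 × 407 / 8 = 48.33 mg/h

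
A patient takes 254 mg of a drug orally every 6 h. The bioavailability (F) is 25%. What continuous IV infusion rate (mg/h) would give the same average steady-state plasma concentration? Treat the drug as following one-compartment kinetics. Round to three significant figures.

10.6 mg/h

Equivalent systemic input: infusion rate = F·D/τ.
Rate = 0.25 × 254 / 6 = 10.58 mg/h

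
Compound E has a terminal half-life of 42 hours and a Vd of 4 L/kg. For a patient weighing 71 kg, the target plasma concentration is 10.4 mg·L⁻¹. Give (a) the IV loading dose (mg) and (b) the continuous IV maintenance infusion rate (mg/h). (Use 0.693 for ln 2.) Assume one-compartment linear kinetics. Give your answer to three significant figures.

(a) 2950 mg; (b) 48.7 mg/h

Vd(total) = 71 kg × 4 L/kg = 284.0 L
LD = Vd × C = 284.0 × 10.4 = 2954 mg
CL = 0.693 × Vd / t½ = 0.693 × 284.0 / 42 = 4.686 L/h
Infusion rate = CL × Css = 4.686 × 10.4 = 48.73 mg/h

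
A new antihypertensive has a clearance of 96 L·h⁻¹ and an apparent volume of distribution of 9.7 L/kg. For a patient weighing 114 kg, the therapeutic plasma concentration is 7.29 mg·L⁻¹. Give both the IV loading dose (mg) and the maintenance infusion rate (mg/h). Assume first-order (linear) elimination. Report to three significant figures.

Total Vd = 9.7 × 114 = 1106 L
Loading dose = Vd × C = 1106 × 7.29 = 8063 mg
Maintenance: replace elimination → rate = CL × Css = 96.00 × 7.29 = 699.8 mg/h

(a) 8060 mg; (b) 700 mg/h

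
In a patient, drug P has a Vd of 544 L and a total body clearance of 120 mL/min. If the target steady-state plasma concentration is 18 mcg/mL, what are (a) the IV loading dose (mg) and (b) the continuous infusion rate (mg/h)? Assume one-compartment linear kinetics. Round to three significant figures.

(a) 9790 mg; (b) 130 mg/h

Loading: fill Vd to C_target → 544.0 L × 18 mg/L = 9792 mg
CL = 120 mL/min × 60/1000 = 7.200 L/h
Maintenance: replace elimination → rate = CL × Css = 7.200 × 18 = 129.6 mg/h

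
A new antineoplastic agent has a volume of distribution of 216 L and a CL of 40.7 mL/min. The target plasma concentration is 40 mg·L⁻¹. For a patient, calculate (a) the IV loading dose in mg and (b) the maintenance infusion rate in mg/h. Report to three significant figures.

LD = Vd · C_target = 216.0 × 40 = 8640 mg
CL = 40.7 mL/min = 40.7 × 0.06 = 2.442 L/h
Infusion rate = 2.442 L/h × 40 mg/L = 97.68 mg/h

(a) 8640 mg; (b) 97.7 mg/h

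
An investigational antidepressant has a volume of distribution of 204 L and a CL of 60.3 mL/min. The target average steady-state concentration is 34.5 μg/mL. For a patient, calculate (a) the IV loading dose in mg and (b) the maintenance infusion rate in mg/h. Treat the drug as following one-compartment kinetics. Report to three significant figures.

(a) 7040 mg; (b) 125 mg/h

Loading dose = Vd × C = 204.0 × 34.5 = 7038 mg
CL = 60.3 mL/min = 60.3 × 0.06 = 3.618 L/h
Maintenance: replace elimination → rate = CL × Css = 3.618 × 34.5 = 124.8 mg/h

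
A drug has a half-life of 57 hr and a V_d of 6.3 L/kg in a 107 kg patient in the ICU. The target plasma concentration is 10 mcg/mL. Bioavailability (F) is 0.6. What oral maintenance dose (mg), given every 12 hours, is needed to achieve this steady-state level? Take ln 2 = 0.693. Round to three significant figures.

Vd(total) = 107 kg × 6.3 L/kg = 674.1 L
k = 0.693/57 = 0.01216 h⁻¹, so CL = k·Vd = 0.01216 × 674.1 = 8.197 L/h
D = CL × Css × τ / F = 8.197 × 10 × 12 / 0.6 = 1639 mg

1640 mg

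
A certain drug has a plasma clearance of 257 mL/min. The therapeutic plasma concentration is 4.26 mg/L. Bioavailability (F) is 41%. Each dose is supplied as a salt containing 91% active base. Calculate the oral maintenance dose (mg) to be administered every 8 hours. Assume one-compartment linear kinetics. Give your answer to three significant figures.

CL = 257 mL/min = 257 × 0.06 = 15.42 L/h
At steady state, dose per interval replaces the amount cleared in that interval: F·S·D/τ = CL·Css.
D = CL × Css × τ / F / S = 15.42 × 4.26 × 8 / 0.41 / 0.91 = 1409 mg

1410 mg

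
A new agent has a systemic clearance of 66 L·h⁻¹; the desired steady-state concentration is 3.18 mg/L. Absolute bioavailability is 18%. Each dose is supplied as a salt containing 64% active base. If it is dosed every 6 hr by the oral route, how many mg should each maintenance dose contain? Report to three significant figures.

10900 mg

D = CL × Css × τ / F / S = 66.00 × 3.18 × 6 / 0.18 / 0.64 = 10930 mg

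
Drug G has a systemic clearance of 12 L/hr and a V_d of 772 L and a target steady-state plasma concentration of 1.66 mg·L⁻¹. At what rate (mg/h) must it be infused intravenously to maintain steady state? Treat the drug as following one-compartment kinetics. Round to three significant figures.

Infusion rate = CL · Css = 12.00 L/h × 1.66 mg/L = 19.92 mg/h

19.9 mg/h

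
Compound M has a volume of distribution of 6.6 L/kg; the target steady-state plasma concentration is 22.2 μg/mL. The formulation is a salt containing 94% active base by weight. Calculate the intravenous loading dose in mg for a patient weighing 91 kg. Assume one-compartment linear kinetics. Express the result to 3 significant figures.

Vd = 6.6 L/kg × 91 kg = 600.6 L
LD = Vd × C / S = 600.6 × 22.20 / 0.94 = 14180 mg

14200 mg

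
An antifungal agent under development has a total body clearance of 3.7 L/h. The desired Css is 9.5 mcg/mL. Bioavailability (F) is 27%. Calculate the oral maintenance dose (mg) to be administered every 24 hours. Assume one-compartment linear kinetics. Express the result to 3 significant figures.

D = CL × Css × τ / F = 3.700 × 9.5 × 24 / 0.27 = 3124 mg

3120 mg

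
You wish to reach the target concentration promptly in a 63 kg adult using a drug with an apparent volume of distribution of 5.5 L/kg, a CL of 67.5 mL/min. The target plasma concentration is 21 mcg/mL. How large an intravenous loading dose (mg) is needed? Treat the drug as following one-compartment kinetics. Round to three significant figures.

7280 mg

Vd(total) = 63 kg × 5.5 L/kg = 346.5 L
The loading dose fills Vd to the target concentration; clearance is irrelevant here.
LD = Vd × C = 346.5 × 21.00 = 7277 mg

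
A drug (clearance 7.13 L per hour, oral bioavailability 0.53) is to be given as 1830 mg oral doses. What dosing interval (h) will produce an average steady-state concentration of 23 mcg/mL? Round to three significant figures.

5.91 h

F·D/τ = CL·Css → τ = F·D / (CL·Css).
τ = 0.53 × 1830 / (7.13 × 23) = 5.914 h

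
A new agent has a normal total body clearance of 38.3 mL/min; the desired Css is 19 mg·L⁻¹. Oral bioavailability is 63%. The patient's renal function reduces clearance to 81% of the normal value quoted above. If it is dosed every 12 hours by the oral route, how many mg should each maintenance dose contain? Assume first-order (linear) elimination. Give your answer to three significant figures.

CL = 38.3 mL/min = 38.3 × 0.06 = 2.298 L/h
Patient clearance = 0.81 × 2.298 = 1.861 L/h
D = CL × Css × τ / F = 1.861 × 19 × 12 / 0.63 = 673.5 mg

674 mg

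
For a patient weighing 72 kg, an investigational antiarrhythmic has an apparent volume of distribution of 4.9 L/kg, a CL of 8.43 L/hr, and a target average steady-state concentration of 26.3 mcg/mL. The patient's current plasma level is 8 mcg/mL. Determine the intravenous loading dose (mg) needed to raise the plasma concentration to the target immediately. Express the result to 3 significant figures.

6460 mg

Vd(total) = 72 kg × 4.9 L/kg = 352.8 L
Concentration deficit ΔC = 26.3 − 8 = 18.30 mg/L
LD = Vd × ΔC = 352.8 × 18.30 = 6456 mg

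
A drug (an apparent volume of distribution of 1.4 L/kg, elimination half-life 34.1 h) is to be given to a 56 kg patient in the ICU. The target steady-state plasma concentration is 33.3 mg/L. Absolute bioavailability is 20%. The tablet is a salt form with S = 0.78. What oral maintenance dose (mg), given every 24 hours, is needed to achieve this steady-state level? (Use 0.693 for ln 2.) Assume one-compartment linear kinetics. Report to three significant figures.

Total Vd = 1.4 × 56 = 78.40 L
CL = ln 2 · Vd / t½ = 0.693 × 78.40 / 34.1 = 1.593 L/h
D = CL × Css × τ / F / S = 1.593 × 33.3 × 24 / 0.2 / 0.78 = 8161 mg

8160 mg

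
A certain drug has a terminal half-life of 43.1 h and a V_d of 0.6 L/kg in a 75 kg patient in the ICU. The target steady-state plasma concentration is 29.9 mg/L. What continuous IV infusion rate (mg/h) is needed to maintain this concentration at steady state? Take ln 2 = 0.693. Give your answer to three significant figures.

21.6 mg/h

Total Vd = 0.6 × 75 = 45.00 L
k = 0.693/43.1 = 0.01608 h⁻¹, so CL = k·Vd = 0.01608 × 45.00 = 0.7236 L/h
Infusion rate = CL × Css = 0.7236 × 29.9 = 21.64 mg/h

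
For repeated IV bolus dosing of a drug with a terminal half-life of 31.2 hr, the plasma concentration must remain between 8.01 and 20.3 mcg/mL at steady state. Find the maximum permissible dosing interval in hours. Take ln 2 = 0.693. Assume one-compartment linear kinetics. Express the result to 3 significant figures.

41.9 h

k = 0.693 / t½ = 0.693 / 31.2 = 0.02221 h⁻¹
Between IV bolus doses, concentration decays as C = C₀·e^(−kτ), so C_peak/C_trough = e^(kτ).
τ_max = ln(C_peak/C_trough) / k = ln(20.3/8.01) / 0.02221 = 0.9299 / 0.02221 = 41.87 h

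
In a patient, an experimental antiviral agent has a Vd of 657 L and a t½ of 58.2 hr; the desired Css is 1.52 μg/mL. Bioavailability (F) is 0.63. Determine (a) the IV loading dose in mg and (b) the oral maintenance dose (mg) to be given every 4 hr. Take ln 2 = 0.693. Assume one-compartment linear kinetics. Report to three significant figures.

(a) 999 mg; (b) 75.5 mg

LD = Vd × C = 657.0 × 1.52 = 998.6 mg
CL = 0.693 × Vd / t½ = 0.693 × 657.0 / 58.2 = 7.823 L/h
D = CL × Css × τ / F = 7.823 × 1.52 × 4 / 0.63 = 75.50 mg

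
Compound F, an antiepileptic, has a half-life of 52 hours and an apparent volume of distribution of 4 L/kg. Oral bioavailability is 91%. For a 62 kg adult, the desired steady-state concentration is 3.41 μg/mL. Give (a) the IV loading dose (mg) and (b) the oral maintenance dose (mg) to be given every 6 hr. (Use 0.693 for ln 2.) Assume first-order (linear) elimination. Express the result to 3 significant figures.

(a) 846 mg; (b) 74.3 mg

Total Vd = 4 × 62 = 248.0 L
LD = Vd × C = 248.0 × 3.41 = 845.7 mg
CL = 0.693 × Vd / t½ = 0.693 × 248.0 / 52 = 3.305 L/h
D = CL × Css × τ / F = 3.305 × 3.41 × 6 / 0.91 = 74.31 mg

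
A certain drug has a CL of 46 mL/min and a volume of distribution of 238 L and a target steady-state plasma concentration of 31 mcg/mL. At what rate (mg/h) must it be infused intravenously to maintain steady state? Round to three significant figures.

85.6 mg/h

CL = 46 mL/min × 60/1000 = 2.760 L/h
Maintenance depends on clearance, not Vd — rate in must match rate out.
R₀ = 2.760 × 31 = 85.56 mg/h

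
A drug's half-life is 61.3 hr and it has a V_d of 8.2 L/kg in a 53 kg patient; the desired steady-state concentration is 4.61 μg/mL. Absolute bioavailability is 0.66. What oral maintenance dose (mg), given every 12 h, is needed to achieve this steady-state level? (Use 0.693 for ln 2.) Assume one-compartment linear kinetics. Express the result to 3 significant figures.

Vd = 8.2 L/kg × 53 kg = 434.6 L
k = 0.693/61.3 = 0.01131 h⁻¹, so CL = k·Vd = 0.01131 × 434.6 = 4.915 L/h
D = CL × Css × τ / F = 4.915 × 4.61 × 12 / 0.66 = 412.0 mg

412 mg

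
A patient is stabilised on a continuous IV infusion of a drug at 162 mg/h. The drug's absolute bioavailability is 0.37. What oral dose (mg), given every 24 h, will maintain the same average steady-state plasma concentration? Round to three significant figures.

10500 mg

To maintain the same Css, the systemic dosing rate must be unchanged: F·D/τ = infusion rate.
D = rate × τ / F = 162 × 24 / 0.37 = 10510 mg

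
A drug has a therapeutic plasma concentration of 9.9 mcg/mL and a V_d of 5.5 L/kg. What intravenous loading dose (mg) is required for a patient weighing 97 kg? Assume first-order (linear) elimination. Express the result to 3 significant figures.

Vd(total) = 97 kg × 5.5 L/kg = 533.5 L
LD = Vd × C = 533.5 × 9.900 = 5282 mg

5280 mg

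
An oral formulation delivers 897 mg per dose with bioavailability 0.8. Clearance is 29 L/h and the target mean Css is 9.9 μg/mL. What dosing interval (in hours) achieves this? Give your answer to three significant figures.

F·D/τ = CL·Css → τ = F·D / (CL·Css).
τ = 0.8 × 897 / (29 × 9.9) = 2.499 h

2.50 h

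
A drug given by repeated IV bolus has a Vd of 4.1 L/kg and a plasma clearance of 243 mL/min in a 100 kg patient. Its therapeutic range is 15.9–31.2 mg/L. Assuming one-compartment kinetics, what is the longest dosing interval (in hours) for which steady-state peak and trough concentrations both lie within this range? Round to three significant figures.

Vd = 4.1 L/kg × 100 kg = 410.0 L
Convert clearance: 243 mL/min × 60 min/h ÷ 1000 mL/L = 14.58 L/h
k = CL / Vd = 14.58 / 410.0 = 0.03556 h⁻¹
Between IV bolus doses, concentration decays as C = C₀·e^(−kτ), so C_peak/C_trough = e^(kτ).
τ_max = ln(C_peak/C_trough) / k = ln(31.2/15.9) / 0.03556 = 0.6741 / 0.03556 = 18.96 h

19.0 h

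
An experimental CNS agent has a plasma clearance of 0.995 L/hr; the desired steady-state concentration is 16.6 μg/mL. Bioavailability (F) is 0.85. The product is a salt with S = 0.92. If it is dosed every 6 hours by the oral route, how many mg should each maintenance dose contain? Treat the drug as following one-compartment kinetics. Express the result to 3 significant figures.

D = CL × Css × τ / F / S = 0.9950 × 16.6 × 6 / 0.85 / 0.92 = 126.7 mg

127 mg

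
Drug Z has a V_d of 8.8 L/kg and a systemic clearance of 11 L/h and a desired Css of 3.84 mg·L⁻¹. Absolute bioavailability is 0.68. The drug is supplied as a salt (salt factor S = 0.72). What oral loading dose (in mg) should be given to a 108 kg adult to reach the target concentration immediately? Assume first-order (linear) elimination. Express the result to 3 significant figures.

7450 mg

Vd = 8.8 L/kg × 108 kg = 950.4 L
LD = Vd × C / F / S = 950.4 × 3.840 / 0.68 / 0.72 = 7454 mg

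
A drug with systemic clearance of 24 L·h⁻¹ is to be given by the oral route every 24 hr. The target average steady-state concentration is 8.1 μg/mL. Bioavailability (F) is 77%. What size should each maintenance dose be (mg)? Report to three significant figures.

6060 mg

At steady state, dose per interval replaces the amount cleared in that interval: F·D/τ = CL·Css.
D = CL × Css × τ / F = 24.00 × 8.1 × 24 / 0.77 = 6059 mg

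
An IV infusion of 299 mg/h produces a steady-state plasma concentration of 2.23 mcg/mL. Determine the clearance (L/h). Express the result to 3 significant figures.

At steady state, infusion rate = CL × Css, so CL = rate / Css.
CL = 299 / 2.23 = 134.1 L/h

134 L/h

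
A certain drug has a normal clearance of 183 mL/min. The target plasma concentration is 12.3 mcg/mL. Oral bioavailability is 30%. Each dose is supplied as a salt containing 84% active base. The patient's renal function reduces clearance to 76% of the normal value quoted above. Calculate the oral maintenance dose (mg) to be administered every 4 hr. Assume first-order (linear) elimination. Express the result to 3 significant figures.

CL = 183 mL/min = 183 × 0.06 = 10.98 L/h
Patient clearance = 0.76 × 10.98 = 8.345 L/h
D = CL × Css × τ / F / S = 8.345 × 12.3 × 4 / 0.3 / 0.84 = 1629 mg

1630 mg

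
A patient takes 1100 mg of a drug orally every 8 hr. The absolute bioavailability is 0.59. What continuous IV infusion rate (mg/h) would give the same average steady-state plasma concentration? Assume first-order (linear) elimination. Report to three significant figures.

Equivalent systemic input: infusion rate = F·D/τ.
Rate = 0.59 × 1100 / 8 = 81.13 mg/h

81.1 mg/h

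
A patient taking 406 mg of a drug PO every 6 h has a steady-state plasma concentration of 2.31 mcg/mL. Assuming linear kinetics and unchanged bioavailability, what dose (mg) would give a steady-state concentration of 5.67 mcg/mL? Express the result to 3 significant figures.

With linear kinetics, Css is proportional to dose rate (D/τ) at fixed clearance.
D₂ = D₁ × (Css,target / Css,current) = 406 × 5.67/2.31 = 996.5 mg

997 mg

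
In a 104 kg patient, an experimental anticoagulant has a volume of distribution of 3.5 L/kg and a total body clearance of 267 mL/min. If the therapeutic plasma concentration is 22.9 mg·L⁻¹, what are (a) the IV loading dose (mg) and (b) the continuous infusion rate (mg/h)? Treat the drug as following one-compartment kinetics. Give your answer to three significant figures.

Total Vd = 3.5 × 104 = 364.0 L
Loading dose = Vd × C = 364.0 × 22.9 = 8336 mg
CL = 267 mL/min × 60/1000 = 16.02 L/h
Maintenance infusion rate = CL × Css = 16.02 × 22.9 = 366.9 mg/h

(a) 8340 mg; (b) 367 mg/h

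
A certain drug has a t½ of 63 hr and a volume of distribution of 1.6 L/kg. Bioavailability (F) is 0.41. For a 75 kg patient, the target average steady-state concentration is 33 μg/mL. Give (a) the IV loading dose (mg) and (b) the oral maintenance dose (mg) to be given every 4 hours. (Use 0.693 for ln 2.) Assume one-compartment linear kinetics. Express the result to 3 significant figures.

Vd = 1.6 L/kg × 75 kg = 120.0 L
LD = Vd × C = 120.0 × 33 = 3960 mg
CL = 0.693 × Vd / t½ = 0.693 × 120.0 / 63 = 1.320 L/h
D = CL × Css × τ / F = 1.320 × 33 × 4 / 0.41 = 425.0 mg

(a) 3960 mg; (b) 425 mg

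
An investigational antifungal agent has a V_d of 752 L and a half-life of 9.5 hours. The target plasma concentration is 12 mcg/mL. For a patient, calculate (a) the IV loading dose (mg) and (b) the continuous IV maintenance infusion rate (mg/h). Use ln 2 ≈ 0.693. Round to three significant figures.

LD = Vd × C = 752.0 × 12 = 9024 mg
CL = 0.693 × Vd / t½ = 0.693 × 752.0 / 9.5 = 54.86 L/h
Infusion rate = CL × Css = 54.86 × 12 = 658.3 mg/h

(a) 9020 mg; (b) 658 mg/h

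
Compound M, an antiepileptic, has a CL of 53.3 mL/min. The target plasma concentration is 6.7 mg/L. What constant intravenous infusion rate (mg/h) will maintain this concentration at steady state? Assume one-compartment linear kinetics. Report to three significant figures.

21.4 mg/h

CL = 53.3 mL/min = 53.3 × 0.06 = 3.198 L/h
Infusion rate = CL · Css = 3.198 L/h × 6.7 mg/L = 21.43 mg/h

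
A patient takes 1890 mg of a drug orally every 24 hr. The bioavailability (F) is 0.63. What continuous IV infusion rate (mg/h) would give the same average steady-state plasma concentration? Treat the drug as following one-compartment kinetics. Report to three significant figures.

Equivalent systemic input: infusion rate = F·D/τ.
Rate = 0.63 × 1890 / 24 = 49.61 mg/h

49.6 mg/h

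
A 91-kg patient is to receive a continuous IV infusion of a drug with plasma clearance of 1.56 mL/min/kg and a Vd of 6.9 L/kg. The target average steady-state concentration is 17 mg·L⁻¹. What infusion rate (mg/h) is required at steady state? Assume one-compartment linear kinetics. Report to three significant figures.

145 mg/h

CL = 1.56 mL/min/kg × 91 kg = 142.0 mL/min = 142.0 × 60/1000 = 8.520 L/h
R₀ = 8.520 × 17 = 144.8 mg/h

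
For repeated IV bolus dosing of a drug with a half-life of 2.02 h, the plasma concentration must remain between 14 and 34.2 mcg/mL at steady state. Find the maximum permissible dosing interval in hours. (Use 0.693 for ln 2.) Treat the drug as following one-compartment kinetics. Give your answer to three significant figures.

k = 0.693 / t½ = 0.693 / 2.02 = 0.3431 h⁻¹
Between IV bolus doses, concentration decays as C = C₀·e^(−kτ), so C_peak/C_trough = e^(kτ).
τ_max = ln(C_peak/C_trough) / k = ln(34.2/14) / 0.3431 = 0.8932 / 0.3431 = 2.603 h

2.60 h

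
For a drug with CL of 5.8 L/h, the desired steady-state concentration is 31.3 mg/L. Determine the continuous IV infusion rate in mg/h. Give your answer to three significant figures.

182 mg/h

Infusion rate = CL · Css = 5.800 L/h × 31.3 mg/L = 181.5 mg/h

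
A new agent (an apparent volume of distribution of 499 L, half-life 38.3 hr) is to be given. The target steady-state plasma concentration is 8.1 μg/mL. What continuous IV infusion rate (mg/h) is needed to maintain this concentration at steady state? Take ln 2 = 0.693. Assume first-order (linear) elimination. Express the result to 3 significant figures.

73.1 mg/h

CL = ln 2 · Vd / t½ = 0.693 × 499.0 / 38.3 = 9.029 L/h
Infusion rate = CL × Css = 9.029 × 8.1 = 73.13 mg/h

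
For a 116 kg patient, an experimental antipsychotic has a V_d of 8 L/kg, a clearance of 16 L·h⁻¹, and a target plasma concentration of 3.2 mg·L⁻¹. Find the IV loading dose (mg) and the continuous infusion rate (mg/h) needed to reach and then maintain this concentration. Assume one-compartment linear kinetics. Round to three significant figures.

Vd = 8 L/kg × 116 kg = 928.0 L
Loading dose = Vd × C = 928.0 × 3.2 = 2970 mg
Maintenance infusion rate = CL × Css = 16.00 × 3.2 = 51.20 mg/h

(a) 2970 mg; (b) 51.2 mg/h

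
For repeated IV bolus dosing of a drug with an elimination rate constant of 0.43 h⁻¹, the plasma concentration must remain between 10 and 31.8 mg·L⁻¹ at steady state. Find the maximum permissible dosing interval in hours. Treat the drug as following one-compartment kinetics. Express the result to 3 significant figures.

Between IV bolus doses, concentration decays as C = C₀·e^(−kτ), so C_peak/C_trough = e^(kτ).
τ_max = ln(C_peak/C_trough) / k = ln(31.8/10) / 0.4300 = 1.157 / 0.4300 = 2.691 h

2.69 h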